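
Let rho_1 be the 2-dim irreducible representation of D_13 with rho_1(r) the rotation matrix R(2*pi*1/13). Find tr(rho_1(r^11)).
chi_{rho_1}(r^11) = 2*cos(2*pi*1*11/13) = 2*cos(4*pi/13)

Reasoning: rho_1(r^11) is rotation by angle 2*pi*1*11/13, whose trace is 2*cos(2*pi*1*11/13) = 2*cos(4*pi/13).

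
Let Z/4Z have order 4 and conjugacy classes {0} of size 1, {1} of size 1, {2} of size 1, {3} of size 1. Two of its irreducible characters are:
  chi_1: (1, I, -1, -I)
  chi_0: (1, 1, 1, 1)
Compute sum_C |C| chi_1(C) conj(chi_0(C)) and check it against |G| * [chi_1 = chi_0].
Sum = 0; so <chi_1, chi_0> = 0 (distinct irreducibles are orthogonal).

Why: Compute term by term over conjugacy classes (|C| * chi_1(C) * conj(chi_0(C))):
  1*(1)*conj(1) + 1*(I)*conj(1) + 1*(-1)*conj(1) + 1*(-I)*conj(1)
  = (1) + (I) + (-1) + (-I)
  = 0.
(Exp terms are combined using exp(i*s)*conj(exp(i*t)) = exp(i*(s-t)), and sums of them are collapsed using the identity that for every m > 1 the m distinct m-th roots of unity sum to 0, e.g. 1 + exp(2*I*pi/3) + exp(-2*I*pi/3) = 0.)
Dividing by |G| = 4 gives 0/4 = 0, matching the row-orthogonality relation <chi_1, chi_0> = [chi_1 = chi_0].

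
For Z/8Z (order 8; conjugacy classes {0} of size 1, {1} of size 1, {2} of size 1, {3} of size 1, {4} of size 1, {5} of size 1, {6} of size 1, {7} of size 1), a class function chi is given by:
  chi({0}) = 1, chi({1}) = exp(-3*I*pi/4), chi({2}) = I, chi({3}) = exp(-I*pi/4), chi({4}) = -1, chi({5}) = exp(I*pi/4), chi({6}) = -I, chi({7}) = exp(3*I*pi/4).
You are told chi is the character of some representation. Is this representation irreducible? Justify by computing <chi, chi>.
Irreducible: <chi, chi> = 1.

Proof sketch: <chi, chi> = (1/|G|) sum_C |C| * |chi(C)|^2 = (1/8)[1*|1|^2 + 1*|exp(-3*I*pi/4)|^2 + 1*|I|^2 + 1*|exp(-I*pi/4)|^2 + 1*|-1|^2 + 1*|exp(I*pi/4)|^2 + 1*|-I|^2 + 1*|exp(3*I*pi/4)|^2]
  = (1/8)[(1) + (1) + (1) + (1) + (1) + (1) + (1) + (1)] = 8/8 = 1.
(Exp terms are combined using exp(i*s)*conj(exp(i*t)) = exp(i*(s-t)), and sums of them are collapsed using the identity that for every m > 1 the m distinct m-th roots of unity sum to 0, e.g. 1 + exp(2*I*pi/3) + exp(-2*I*pi/3) = 0.)
A character is irreducible iff <chi, chi> = 1, so this representation is irreducible.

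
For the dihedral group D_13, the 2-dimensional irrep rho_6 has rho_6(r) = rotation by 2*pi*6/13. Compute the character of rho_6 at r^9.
chi_{rho_6}(r^9) = 2*cos(2*pi*6*9/13) = 2*cos(108*pi/13)

Justification: rho_6(r^9) is rotation by angle 2*pi*6*9/13, whose trace is 2*cos(2*pi*6*9/13) = 2*cos(108*pi/13).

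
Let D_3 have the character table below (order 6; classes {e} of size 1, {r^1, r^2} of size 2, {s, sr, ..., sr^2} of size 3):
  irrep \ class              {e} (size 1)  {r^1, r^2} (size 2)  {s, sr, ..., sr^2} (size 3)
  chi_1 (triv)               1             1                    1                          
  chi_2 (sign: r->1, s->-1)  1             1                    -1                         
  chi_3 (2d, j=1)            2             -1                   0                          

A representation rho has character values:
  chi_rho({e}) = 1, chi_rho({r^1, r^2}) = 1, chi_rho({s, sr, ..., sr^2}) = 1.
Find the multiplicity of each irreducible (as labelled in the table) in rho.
Multiplicities: chi_1: 1, chi_2: 0, chi_3: 0.

Reasoning: Use <chi_rho, chi> = (1/|G|) sum_C |C| * chi_rho(C) * conj(chi(C)) with |G| = 6 for each irreducible chi in the table:
  <chi_rho, chi_1> = (1/6)[1*(1)*conj(1) + 2*(1)*conj(1) + 3*(1)*conj(1)]
      = (1/6)[(1) + (2) + (3)] = 6/6 = 1
  <chi_rho, chi_2> = (1/6)[1*(1)*conj(1) + 2*(1)*conj(1) + 3*(1)*conj(-1)]
      = (1/6)[(1) + (2) + (-3)] = 0/6 = 0
  <chi_rho, chi_3> = (1/6)[1*(1)*conj(2) + 2*(1)*conj(-1) + 3*(1)*conj(0)]
      = (1/6)[(2) + (-2) + (0)] = 0/6 = 0
Dimension check: dim(rho) = sum (mult * dim) = 1*1 + 0*1 + 0*2 = 1 = chi_rho(e) = 1.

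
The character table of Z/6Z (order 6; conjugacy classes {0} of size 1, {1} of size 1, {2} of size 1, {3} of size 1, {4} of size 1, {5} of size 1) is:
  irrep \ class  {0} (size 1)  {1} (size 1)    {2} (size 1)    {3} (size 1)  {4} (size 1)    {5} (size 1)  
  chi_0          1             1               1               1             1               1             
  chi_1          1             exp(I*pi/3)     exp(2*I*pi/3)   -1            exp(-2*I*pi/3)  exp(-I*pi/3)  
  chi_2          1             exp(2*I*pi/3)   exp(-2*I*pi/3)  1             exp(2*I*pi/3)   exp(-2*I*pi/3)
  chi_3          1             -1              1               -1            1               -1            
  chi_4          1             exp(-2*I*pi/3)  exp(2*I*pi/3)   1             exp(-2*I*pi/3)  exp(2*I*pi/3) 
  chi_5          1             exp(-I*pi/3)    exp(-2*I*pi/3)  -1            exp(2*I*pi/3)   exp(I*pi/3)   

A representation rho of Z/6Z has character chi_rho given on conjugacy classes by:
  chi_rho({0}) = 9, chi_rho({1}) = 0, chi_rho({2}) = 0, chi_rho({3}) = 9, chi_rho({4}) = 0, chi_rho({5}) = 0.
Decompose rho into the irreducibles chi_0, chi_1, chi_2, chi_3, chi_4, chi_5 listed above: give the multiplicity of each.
Multiplicities: chi_0: 3, chi_1: 0, chi_2: 3, chi_3: 0, chi_4: 3, chi_5: 0.

Why: Use <chi_rho, chi> = (1/|G|) sum_C |C| * chi_rho(C) * conj(chi(C)) with |G| = 6 for each irreducible chi in the table:
  <chi_rho, chi_0> = (1/6)[1*(9)*conj(1) + 1*(0)*conj(1) + 1*(0)*conj(1) + 1*(9)*conj(1) + 1*(0)*conj(1) + 1*(0)*conj(1)]
      = (1/6)[(9) + (0) + (0) + (9) + (0) + (0)] = 18/6 = 3
  <chi_rho, chi_1> = (1/6)[1*(9)*conj(1) + 1*(0)*conj(exp(I*pi/3)) + 1*(0)*conj(exp(2*I*pi/3)) + 1*(9)*conj(-1) + 1*(0)*conj(exp(-2*I*pi/3)) + 1*(0)*conj(exp(-I*pi/3))]
      = (1/6)[(9) + (0) + (0) + (-9) + (0) + (0)] = 0/6 = 0
  <chi_rho, chi_2> = (1/6)[1*(9)*conj(1) + 1*(0)*conj(exp(2*I*pi/3)) + 1*(0)*conj(exp(-2*I*pi/3)) + 1*(9)*conj(1) + 1*(0)*conj(exp(2*I*pi/3)) + 1*(0)*conj(exp(-2*I*pi/3))]
      = (1/6)[(9) + (0) + (0) + (9) + (0) + (0)] = 18/6 = 3
  <chi_rho, chi_3> = (1/6)[1*(9)*conj(1) + 1*(0)*conj(-1) + 1*(0)*conj(1) + 1*(9)*conj(-1) + 1*(0)*conj(1) + 1*(0)*conj(-1)]
      = (1/6)[(9) + (0) + (0) + (-9) + (0) + (0)] = 0/6 = 0
  <chi_rho, chi_4> = (1/6)[1*(9)*conj(1) + 1*(0)*conj(exp(-2*I*pi/3)) + 1*(0)*conj(exp(2*I*pi/3)) + 1*(9)*conj(1) + 1*(0)*conj(exp(-2*I*pi/3)) + 1*(0)*conj(exp(2*I*pi/3))]
      = (1/6)[(9) + (0) + (0) + (9) + (0) + (0)] = 18/6 = 3
  <chi_rho, chi_5> = (1/6)[1*(9)*conj(1) + 1*(0)*conj(exp(-I*pi/3)) + 1*(0)*conj(exp(-2*I*pi/3)) + 1*(9)*conj(-1) + 1*(0)*conj(exp(2*I*pi/3)) + 1*(0)*conj(exp(I*pi/3))]
      = (1/6)[(9) + (0) + (0) + (-9) + (0) + (0)] = 0/6 = 0
(Exp terms are combined using exp(i*s)*conj(exp(i*t)) = exp(i*(s-t)), and sums of them are collapsed using the identity that for every m > 1 the m distinct m-th roots of unity sum to 0, e.g. 1 + exp(2*I*pi/3) + exp(-2*I*pi/3) = 0.)
Dimension check: dim(rho) = sum (mult * dim) = 3*1 + 0*1 + 3*1 + 0*1 + 3*1 + 0*1 = 9 = chi_rho(e) = 9.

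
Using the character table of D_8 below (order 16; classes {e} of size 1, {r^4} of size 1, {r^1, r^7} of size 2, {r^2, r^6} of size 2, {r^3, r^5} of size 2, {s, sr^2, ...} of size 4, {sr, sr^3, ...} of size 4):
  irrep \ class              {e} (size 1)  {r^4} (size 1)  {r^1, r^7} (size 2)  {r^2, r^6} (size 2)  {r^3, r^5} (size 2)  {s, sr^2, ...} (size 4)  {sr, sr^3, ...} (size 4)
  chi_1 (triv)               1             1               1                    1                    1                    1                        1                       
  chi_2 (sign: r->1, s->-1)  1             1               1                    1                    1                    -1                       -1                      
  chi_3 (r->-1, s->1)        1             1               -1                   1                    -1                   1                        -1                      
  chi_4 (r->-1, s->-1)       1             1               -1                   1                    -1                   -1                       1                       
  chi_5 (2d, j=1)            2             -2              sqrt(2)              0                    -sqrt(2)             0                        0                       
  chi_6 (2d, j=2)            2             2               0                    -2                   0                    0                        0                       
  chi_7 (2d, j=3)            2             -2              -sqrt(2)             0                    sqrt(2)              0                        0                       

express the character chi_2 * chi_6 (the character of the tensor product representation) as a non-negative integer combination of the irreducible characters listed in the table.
chi_2 tensor chi_6 = chi_6 (all other irreducibles have multiplicity 0).

Argument: The character of a tensor product is the pointwise product (chi_2 * chi_6)(C) = chi_2(C) * chi_6(C):
  {e}: (1)*(2), {r^4}: (1)*(2), {r^1, r^7}: (1)*(0), {r^2, r^6}: (1)*(-2), {r^3, r^5}: (1)*(0), {s, sr^2, ...}: (-1)*(0), {sr, sr^3, ...}: (-1)*(0)
so (chi_2 * chi_6) takes values
  {e} -> 2, {r^4} -> 2, {r^1, r^7} -> 0, {r^2, r^6} -> -2, {r^3, r^5} -> 0, {s, sr^2, ...} -> 0, {sr, sr^3, ...} -> 0.
Now take the inner product of this character with each irreducible chi from the table, <chi_2*chi_6, chi> = (1/16) sum_C |C| (chi_2*chi_6)(C) conj(chi(C)):
  <chi_2*chi_6, chi_1> = (1/16)[1*(2)*conj(1) + 1*(2)*conj(1) + 2*(0)*conj(1) + 2*(-2)*conj(1) + 2*(0)*conj(1) + 4*(0)*conj(1) + 4*(0)*conj(1)]
      = (1/16)[(2) + (2) + (0) + (-4) + (0) + (0) + (0)] = 0/16 = 0
  <chi_2*chi_6, chi_2> = (1/16)[1*(2)*conj(1) + 1*(2)*conj(1) + 2*(0)*conj(1) + 2*(-2)*conj(1) + 2*(0)*conj(1) + 4*(0)*conj(-1) + 4*(0)*conj(-1)]
      = (1/16)[(2) + (2) + (0) + (-4) + (0) + (0) + (0)] = 0/16 = 0
  <chi_2*chi_6, chi_3> = (1/16)[1*(2)*conj(1) + 1*(2)*conj(1) + 2*(0)*conj(-1) + 2*(-2)*conj(1) + 2*(0)*conj(-1) + 4*(0)*conj(1) + 4*(0)*conj(-1)]
      = (1/16)[(2) + (2) + (0) + (-4) + (0) + (0) + (0)] = 0/16 = 0
  <chi_2*chi_6, chi_4> = (1/16)[1*(2)*conj(1) + 1*(2)*conj(1) + 2*(0)*conj(-1) + 2*(-2)*conj(1) + 2*(0)*conj(-1) + 4*(0)*conj(-1) + 4*(0)*conj(1)]
      = (1/16)[(2) + (2) + (0) + (-4) + (0) + (0) + (0)] = 0/16 = 0
  <chi_2*chi_6, chi_5> = (1/16)[1*(2)*conj(2) + 1*(2)*conj(-2) + 2*(0)*conj(sqrt(2)) + 2*(-2)*conj(0) + 2*(0)*conj(-sqrt(2)) + 4*(0)*conj(0) + 4*(0)*conj(0)]
      = (1/16)[(4) + (-4) + (0) + (0) + (0) + (0) + (0)] = 0/16 = 0
  <chi_2*chi_6, chi_6> = (1/16)[1*(2)*conj(2) + 1*(2)*conj(2) + 2*(0)*conj(0) + 2*(-2)*conj(-2) + 2*(0)*conj(0) + 4*(0)*conj(0) + 4*(0)*conj(0)]
      = (1/16)[(4) + (4) + (0) + (8) + (0) + (0) + (0)] = 16/16 = 1
  <chi_2*chi_6, chi_7> = (1/16)[1*(2)*conj(2) + 1*(2)*conj(-2) + 2*(0)*conj(-sqrt(2)) + 2*(-2)*conj(0) + 2*(0)*conj(sqrt(2)) + 4*(0)*conj(0) + 4*(0)*conj(0)]
      = (1/16)[(4) + (-4) + (0) + (0) + (0) + (0) + (0)] = 0/16 = 0
Hence the multiplicities are chi_6: 1. Dimension check: dim(chi_2)*dim(chi_6) = 1*2 = 2 and sum (mult * dim) = 1*2 = 2.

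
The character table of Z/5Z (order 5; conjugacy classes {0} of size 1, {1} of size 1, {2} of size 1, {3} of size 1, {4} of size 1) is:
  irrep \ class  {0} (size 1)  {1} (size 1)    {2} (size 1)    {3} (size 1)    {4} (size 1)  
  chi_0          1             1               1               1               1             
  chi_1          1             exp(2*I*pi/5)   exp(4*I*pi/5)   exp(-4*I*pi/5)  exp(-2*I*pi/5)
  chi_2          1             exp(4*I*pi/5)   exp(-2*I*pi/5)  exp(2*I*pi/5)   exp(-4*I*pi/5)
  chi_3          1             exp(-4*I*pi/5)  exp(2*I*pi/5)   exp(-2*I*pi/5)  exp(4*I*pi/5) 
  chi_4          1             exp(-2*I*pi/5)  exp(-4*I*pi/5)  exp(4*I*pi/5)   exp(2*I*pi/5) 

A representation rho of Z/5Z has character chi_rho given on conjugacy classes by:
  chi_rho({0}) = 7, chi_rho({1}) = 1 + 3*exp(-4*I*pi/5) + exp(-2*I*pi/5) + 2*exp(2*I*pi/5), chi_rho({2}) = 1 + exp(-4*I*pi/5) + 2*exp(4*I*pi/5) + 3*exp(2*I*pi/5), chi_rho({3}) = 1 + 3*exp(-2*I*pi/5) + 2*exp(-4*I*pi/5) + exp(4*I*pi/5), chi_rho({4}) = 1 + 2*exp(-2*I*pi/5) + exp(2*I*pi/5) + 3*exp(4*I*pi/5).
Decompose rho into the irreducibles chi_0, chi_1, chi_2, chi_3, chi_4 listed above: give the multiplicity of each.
Multiplicities: chi_0: 1, chi_1: 2, chi_2: 0, chi_3: 3, chi_4: 1.

Explanation: Use <chi_rho, chi> = (1/|G|) sum_C |C| * chi_rho(C) * conj(chi(C)) with |G| = 5 for each irreducible chi in the table:
  <chi_rho, chi_0> = (1/5)[1*(7)*conj(1) + 1*(1 + 3*exp(-4*I*pi/5) + exp(-2*I*pi/5) + 2*exp(2*I*pi/5))*conj(1) + 1*(1 + exp(-4*I*pi/5) + 2*exp(4*I*pi/5) + 3*exp(2*I*pi/5))*conj(1) + 1*(1 + 3*exp(-2*I*pi/5) + 2*exp(-4*I*pi/5) + exp(4*I*pi/5))*conj(1) + 1*(1 + 2*exp(-2*I*pi/5) + exp(2*I*pi/5) + 3*exp(4*I*pi/5))*conj(1)]
      = (1/5)[(7) + (1 + 3*exp(-4*I*pi/5) + exp(-2*I*pi/5) + 2*exp(2*I*pi/5)) + (1 + exp(-4*I*pi/5) + 2*exp(4*I*pi/5) + 3*exp(2*I*pi/5)) + (1 + 3*exp(-2*I*pi/5) + 2*exp(-4*I*pi/5) + exp(4*I*pi/5)) + (1 + 2*exp(-2*I*pi/5) + exp(2*I*pi/5) + 3*exp(4*I*pi/5))] = 5/5 = 1
  <chi_rho, chi_1> = (1/5)[1*(7)*conj(1) + 1*(1 + 3*exp(-4*I*pi/5) + exp(-2*I*pi/5) + 2*exp(2*I*pi/5))*conj(exp(2*I*pi/5)) + 1*(1 + exp(-4*I*pi/5) + 2*exp(4*I*pi/5) + 3*exp(2*I*pi/5))*conj(exp(4*I*pi/5)) + 1*(1 + 3*exp(-2*I*pi/5) + 2*exp(-4*I*pi/5) + exp(4*I*pi/5))*conj(exp(-4*I*pi/5)) + 1*(1 + 2*exp(-2*I*pi/5) + exp(2*I*pi/5) + 3*exp(4*I*pi/5))*conj(exp(-2*I*pi/5))]
      = (1/5)[(7) + (2 + exp(-2*I*pi/5) + exp(-4*I*pi/5) + 3*exp(4*I*pi/5)) + (2 + 3*exp(-2*I*pi/5) + exp(-4*I*pi/5) + exp(2*I*pi/5)) + (2 + exp(-2*I*pi/5) + exp(4*I*pi/5) + 3*exp(2*I*pi/5)) + (2 + 3*exp(-4*I*pi/5) + exp(4*I*pi/5) + exp(2*I*pi/5))] = 10/5 = 2
  <chi_rho, chi_2> = (1/5)[1*(7)*conj(1) + 1*(1 + 3*exp(-4*I*pi/5) + exp(-2*I*pi/5) + 2*exp(2*I*pi/5))*conj(exp(4*I*pi/5)) + 1*(1 + exp(-4*I*pi/5) + 2*exp(4*I*pi/5) + 3*exp(2*I*pi/5))*conj(exp(-2*I*pi/5)) + 1*(1 + 3*exp(-2*I*pi/5) + 2*exp(-4*I*pi/5) + exp(4*I*pi/5))*conj(exp(2*I*pi/5)) + 1*(1 + 2*exp(-2*I*pi/5) + exp(2*I*pi/5) + 3*exp(4*I*pi/5))*conj(exp(-4*I*pi/5))]
      = (1/5)[(7) + (2*exp(-2*I*pi/5) + exp(-4*I*pi/5) + exp(4*I*pi/5) + 3*exp(2*I*pi/5)) + (2*exp(-4*I*pi/5) + exp(-2*I*pi/5) + exp(2*I*pi/5) + 3*exp(4*I*pi/5)) + (3*exp(-4*I*pi/5) + exp(-2*I*pi/5) + exp(2*I*pi/5) + 2*exp(4*I*pi/5)) + (3*exp(-2*I*pi/5) + exp(-4*I*pi/5) + exp(4*I*pi/5) + 2*exp(2*I*pi/5))] = 0/5 = 0
  <chi_rho, chi_3> = (1/5)[1*(7)*conj(1) + 1*(1 + 3*exp(-4*I*pi/5) + exp(-2*I*pi/5) + 2*exp(2*I*pi/5))*conj(exp(-4*I*pi/5)) + 1*(1 + exp(-4*I*pi/5) + 2*exp(4*I*pi/5) + 3*exp(2*I*pi/5))*conj(exp(2*I*pi/5)) + 1*(1 + 3*exp(-2*I*pi/5) + 2*exp(-4*I*pi/5) + exp(4*I*pi/5))*conj(exp(-2*I*pi/5)) + 1*(1 + 2*exp(-2*I*pi/5) + exp(2*I*pi/5) + 3*exp(4*I*pi/5))*conj(exp(4*I*pi/5))]
      = (1/5)[(7) + (3 + 2*exp(-4*I*pi/5) + exp(4*I*pi/5) + exp(2*I*pi/5)) + (3 + exp(-2*I*pi/5) + exp(4*I*pi/5) + 2*exp(2*I*pi/5)) + (3 + 2*exp(-2*I*pi/5) + exp(-4*I*pi/5) + exp(2*I*pi/5)) + (3 + exp(-2*I*pi/5) + exp(-4*I*pi/5) + 2*exp(4*I*pi/5))] = 15/5 = 3
  <chi_rho, chi_4> = (1/5)[1*(7)*conj(1) + 1*(1 + 3*exp(-4*I*pi/5) + exp(-2*I*pi/5) + 2*exp(2*I*pi/5))*conj(exp(-2*I*pi/5)) + 1*(1 + exp(-4*I*pi/5) + 2*exp(4*I*pi/5) + 3*exp(2*I*pi/5))*conj(exp(-4*I*pi/5)) + 1*(1 + 3*exp(-2*I*pi/5) + 2*exp(-4*I*pi/5) + exp(4*I*pi/5))*conj(exp(4*I*pi/5)) + 1*(1 + 2*exp(-2*I*pi/5) + exp(2*I*pi/5) + 3*exp(4*I*pi/5))*conj(exp(2*I*pi/5))]
      = (1/5)[(7) + (1 + 3*exp(-2*I*pi/5) + exp(2*I*pi/5) + 2*exp(4*I*pi/5)) + (1 + 2*exp(-2*I*pi/5) + 3*exp(-4*I*pi/5) + exp(4*I*pi/5)) + (1 + exp(-4*I*pi/5) + 3*exp(4*I*pi/5) + 2*exp(2*I*pi/5)) + (1 + 2*exp(-4*I*pi/5) + exp(-2*I*pi/5) + 3*exp(2*I*pi/5))] = 5/5 = 1
(Exp terms are combined using exp(i*s)*conj(exp(i*t)) = exp(i*(s-t)), and sums of them are collapsed using the identity that for every m > 1 the m distinct m-th roots of unity sum to 0, e.g. 1 + exp(2*I*pi/3) + exp(-2*I*pi/3) = 0.)
Dimension check: dim(rho) = sum (mult * dim) = 1*1 + 2*1 + 0*1 + 3*1 + 1*1 = 7 = chi_rho(e) = 7.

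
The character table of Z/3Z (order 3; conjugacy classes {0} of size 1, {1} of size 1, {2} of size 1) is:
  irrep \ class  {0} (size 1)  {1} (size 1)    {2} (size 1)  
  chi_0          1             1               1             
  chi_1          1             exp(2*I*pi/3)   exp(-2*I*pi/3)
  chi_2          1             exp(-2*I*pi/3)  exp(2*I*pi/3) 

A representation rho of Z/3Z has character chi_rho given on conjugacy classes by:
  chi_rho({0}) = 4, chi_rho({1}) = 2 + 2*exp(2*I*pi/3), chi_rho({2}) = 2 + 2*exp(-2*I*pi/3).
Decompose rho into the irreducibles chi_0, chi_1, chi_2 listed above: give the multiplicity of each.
Multiplicities: chi_0: 2, chi_1: 2, chi_2: 0.

Solution. Use <chi_rho, chi> = (1/|G|) sum_C |C| * chi_rho(C) * conj(chi(C)) with |G| = 3 for each irreducible chi in the table:
  <chi_rho, chi_0> = (1/3)[1*(4)*conj(1) + 1*(2 + 2*exp(2*I*pi/3))*conj(1) + 1*(2 + 2*exp(-2*I*pi/3))*conj(1)]
      = (1/3)[(4) + (2 + 2*exp(2*I*pi/3)) + (2 + 2*exp(-2*I*pi/3))] = 6/3 = 2
  <chi_rho, chi_1> = (1/3)[1*(4)*conj(1) + 1*(2 + 2*exp(2*I*pi/3))*conj(exp(2*I*pi/3)) + 1*(2 + 2*exp(-2*I*pi/3))*conj(exp(-2*I*pi/3))]
      = (1/3)[(4) + (2 + 2*exp(-2*I*pi/3)) + (2 + 2*exp(2*I*pi/3))] = 6/3 = 2
  <chi_rho, chi_2> = (1/3)[1*(4)*conj(1) + 1*(2 + 2*exp(2*I*pi/3))*conj(exp(-2*I*pi/3)) + 1*(2 + 2*exp(-2*I*pi/3))*conj(exp(2*I*pi/3))]
      = (1/3)[(4) + (-2) + (-2)] = 0/3 = 0
(Exp terms are combined using exp(i*s)*conj(exp(i*t)) = exp(i*(s-t)), and sums of them are collapsed using the identity that for every m > 1 the m distinct m-th roots of unity sum to 0, e.g. 1 + exp(2*I*pi/3) + exp(-2*I*pi/3) = 0.)
Dimension check: dim(rho) = sum (mult * dim) = 2*1 + 2*1 + 0*1 = 4 = chi_rho(e) = 4.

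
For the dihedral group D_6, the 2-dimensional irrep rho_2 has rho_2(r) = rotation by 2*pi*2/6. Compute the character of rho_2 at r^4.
chi_{rho_2}(r^4) = 2*cos(2*pi*2*4/6) = -1

Solution. rho_2(r^4) is rotation by angle 2*pi*2*4/6, whose trace is 2*cos(2*pi*2*4/6) = -1.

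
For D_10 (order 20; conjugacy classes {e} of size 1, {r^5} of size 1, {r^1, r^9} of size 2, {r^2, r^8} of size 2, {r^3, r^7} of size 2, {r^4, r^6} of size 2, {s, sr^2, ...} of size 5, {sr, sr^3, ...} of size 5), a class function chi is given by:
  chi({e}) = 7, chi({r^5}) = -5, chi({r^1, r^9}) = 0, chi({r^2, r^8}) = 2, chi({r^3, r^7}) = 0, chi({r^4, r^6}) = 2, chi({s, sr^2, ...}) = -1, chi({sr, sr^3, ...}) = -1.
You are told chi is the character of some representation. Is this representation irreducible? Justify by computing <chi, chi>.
Not irreducible (reducible): <chi, chi> = 5 > 1.

Reasoning: <chi, chi> = (1/|G|) sum_C |C| * |chi(C)|^2 = (1/20)[1*|7|^2 + 1*|-5|^2 + 2*|0|^2 + 2*|2|^2 + 2*|0|^2 + 2*|2|^2 + 5*|-1|^2 + 5*|-1|^2]
  = (1/20)[(49) + (25) + (0) + (8) + (0) + (8) + (5) + (5)] = 100/20 = 5.
A character is irreducible iff <chi, chi> = 1, so this representation is reducible.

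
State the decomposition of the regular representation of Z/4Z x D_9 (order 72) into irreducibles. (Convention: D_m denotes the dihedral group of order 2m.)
Each irreducible V_i of dimension d_i appears with multiplicity d_i, i.e. rho_reg = (direct sum over all irreducibles V_i) d_i V_i. The irreducible dimensions for Z/4Z x D_9 are 1, 1, 1, 1, 1, 1, 1, 1, 2, 2, 2, 2, 2, 2, 2, 2, 2, 2, 2, 2, 2, 2, 2, 2: 8 irreducibles of dimension 1, each with multiplicity 1; 16 irreducibles of dimension 2, each with multiplicity 2. Total dimension 8*1*1 + 16*2*2 = 72 = |G|.

General theorem: in the regular representation of a finite group G, each irreducible appears with multiplicity equal to its dimension. Check: dim(rho_reg) = sum d_i^2 = 1 + 1 + 1 + 1 + 1 + 1 + 1 + 1 + 4 + 4 + 4 + 4 + 4 + 4 + 4 + 4 + 4 + 4 + 4 + 4 + 4 + 4 + 4 + 4 = 72 = |G|.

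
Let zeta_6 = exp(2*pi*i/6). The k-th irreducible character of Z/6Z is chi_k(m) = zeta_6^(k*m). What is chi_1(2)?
chi_1(2) = zeta_6^2 = exp(2*I*pi/3)

Reasoning: chi_1(2) = zeta_6^(1*2) = zeta_6^2. Since zeta_6^6 = 1, this equals zeta_6^2 = exp(2*pi*i*2/6) = exp(2*I*pi/3).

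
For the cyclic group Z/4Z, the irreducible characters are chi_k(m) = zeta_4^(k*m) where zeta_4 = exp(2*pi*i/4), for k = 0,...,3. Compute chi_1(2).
chi_1(2) = zeta_4^2 = -1

Details: chi_1(2) = zeta_4^(1*2) = zeta_4^2. Since zeta_4^4 = 1, this equals zeta_4^2 = exp(2*pi*i*2/4) = -1.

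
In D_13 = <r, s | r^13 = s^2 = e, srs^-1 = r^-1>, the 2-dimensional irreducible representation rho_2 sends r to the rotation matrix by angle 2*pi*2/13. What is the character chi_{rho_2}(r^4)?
chi_{rho_2}(r^4) = 2*cos(2*pi*2*4/13) = -2*cos(3*pi/13)

Justification: rho_2(r^4) is rotation by angle 2*pi*2*4/13, whose trace is 2*cos(2*pi*2*4/13) = -2*cos(3*pi/13).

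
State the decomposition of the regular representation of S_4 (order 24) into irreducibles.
Each irreducible V_i of dimension d_i appears with multiplicity d_i, i.e. rho_reg = (direct sum over all irreducibles V_i) d_i V_i. The irreducible dimensions for S_4 are 1, 1, 2, 3, 3: 2 irreducibles of dimension 1, each with multiplicity 1; 1 irreducible of dimension 2, with multiplicity 2; 2 irreducibles of dimension 3, each with multiplicity 3. Total dimension 2*1*1 + 1*2*2 + 2*3*3 = 24 = |G|.

Justification: General theorem: in the regular representation of a finite group G, each irreducible appears with multiplicity equal to its dimension. Check: dim(rho_reg) = sum d_i^2 = 1 + 1 + 4 + 9 + 9 = 24 = |G|.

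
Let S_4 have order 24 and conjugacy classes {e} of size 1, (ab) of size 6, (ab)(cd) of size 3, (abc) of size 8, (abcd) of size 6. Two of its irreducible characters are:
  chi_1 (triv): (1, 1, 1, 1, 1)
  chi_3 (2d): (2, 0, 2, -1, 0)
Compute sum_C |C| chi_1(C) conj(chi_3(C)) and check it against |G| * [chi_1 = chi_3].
Sum = 0; so <chi_1, chi_3> = 0 (distinct irreducibles are orthogonal).

Proof sketch: Compute term by term over conjugacy classes (|C| * chi_1(C) * conj(chi_3(C))):
  1*(1)*conj(2) + 6*(1)*conj(0) + 3*(1)*conj(2) + 8*(1)*conj(-1) + 6*(1)*conj(0)
  = (2) + (0) + (6) + (-8) + (0)
  = 0.
Dividing by |G| = 24 gives 0/24 = 0, matching the row-orthogonality relation <chi_1, chi_3> = [chi_1 = chi_3].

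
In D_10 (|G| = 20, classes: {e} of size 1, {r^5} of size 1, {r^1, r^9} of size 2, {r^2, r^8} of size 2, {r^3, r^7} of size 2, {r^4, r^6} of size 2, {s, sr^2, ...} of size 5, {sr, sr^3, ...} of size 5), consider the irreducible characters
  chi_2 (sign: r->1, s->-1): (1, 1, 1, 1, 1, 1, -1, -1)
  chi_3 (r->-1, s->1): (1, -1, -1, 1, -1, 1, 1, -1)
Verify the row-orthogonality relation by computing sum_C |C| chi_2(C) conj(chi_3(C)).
Sum = 0; so <chi_2, chi_3> = 0 (distinct irreducibles are orthogonal).

Proof sketch: Compute term by term over conjugacy classes (|C| * chi_2(C) * conj(chi_3(C))):
  1*(1)*conj(1) + 1*(1)*conj(-1) + 2*(1)*conj(-1) + 2*(1)*conj(1) + 2*(1)*conj(-1) + 2*(1)*conj(1) + 5*(-1)*conj(1) + 5*(-1)*conj(-1)
  = (1) + (-1) + (-2) + (2) + (-2) + (2) + (-5) + (5)
  = 0.
Dividing by |G| = 20 gives 0/20 = 0, matching the row-orthogonality relation <chi_2, chi_3> = [chi_2 = chi_3].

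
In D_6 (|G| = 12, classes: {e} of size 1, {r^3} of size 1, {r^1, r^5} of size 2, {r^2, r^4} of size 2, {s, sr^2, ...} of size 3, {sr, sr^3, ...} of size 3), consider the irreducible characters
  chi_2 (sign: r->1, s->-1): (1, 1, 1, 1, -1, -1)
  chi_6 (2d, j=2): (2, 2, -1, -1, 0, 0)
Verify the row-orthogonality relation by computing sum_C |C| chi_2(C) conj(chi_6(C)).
Sum = 0; so <chi_2, chi_6> = 0 (distinct irreducibles are orthogonal).

Proof sketch: Compute term by term over conjugacy classes (|C| * chi_2(C) * conj(chi_6(C))):
  1*(1)*conj(2) + 1*(1)*conj(2) + 2*(1)*conj(-1) + 2*(1)*conj(-1) + 3*(-1)*conj(0) + 3*(-1)*conj(0)
  = (2) + (2) + (-2) + (-2) + (0) + (0)
  = 0.
Dividing by |G| = 12 gives 0/12 = 0, matching the row-orthogonality relation <chi_2, chi_6> = [chi_2 = chi_6].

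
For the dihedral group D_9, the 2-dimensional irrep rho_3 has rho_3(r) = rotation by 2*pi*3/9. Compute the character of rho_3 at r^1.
chi_{rho_3}(r^1) = 2*cos(2*pi*3*1/9) = -1

rho_3(r^1) is rotation by angle 2*pi*3*1/9, whose trace is 2*cos(2*pi*3*1/9) = -1.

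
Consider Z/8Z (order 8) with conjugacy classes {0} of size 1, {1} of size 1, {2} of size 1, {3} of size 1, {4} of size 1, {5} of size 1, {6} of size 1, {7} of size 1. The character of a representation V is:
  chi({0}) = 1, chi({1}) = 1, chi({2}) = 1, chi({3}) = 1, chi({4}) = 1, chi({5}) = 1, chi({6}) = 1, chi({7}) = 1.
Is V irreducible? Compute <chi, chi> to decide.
Irreducible: <chi, chi> = 1.

Details: <chi, chi> = (1/|G|) sum_C |C| * |chi(C)|^2 = (1/8)[1*|1|^2 + 1*|1|^2 + 1*|1|^2 + 1*|1|^2 + 1*|1|^2 + 1*|1|^2 + 1*|1|^2 + 1*|1|^2]
  = (1/8)[(1) + (1) + (1) + (1) + (1) + (1) + (1) + (1)] = 8/8 = 1.
(Exp terms are combined using exp(i*s)*conj(exp(i*t)) = exp(i*(s-t)), and sums of them are collapsed using the identity that for every m > 1 the m distinct m-th roots of unity sum to 0, e.g. 1 + exp(2*I*pi/3) + exp(-2*I*pi/3) = 0.)
A character is irreducible iff <chi, chi> = 1, so this representation is irreducible.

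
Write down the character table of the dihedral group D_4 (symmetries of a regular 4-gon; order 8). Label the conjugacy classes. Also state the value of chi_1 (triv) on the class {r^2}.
Conjugacy classes: {e} of size 1, {r^2} of size 1, {r^1, r^3} of size 2, {s, sr^2, ...} of size 2, {sr, sr^3, ...} of size 2.
Character table:
  irrep \ class              {e} (size 1)  {r^2} (size 1)  {r^1, r^3} (size 2)  {s, sr^2, ...} (size 2)  {sr, sr^3, ...} (size 2)
  chi_1 (triv)               1             1               1                    1                        1                       
  chi_2 (sign: r->1, s->-1)  1             1               1                    -1                       -1                      
  chi_3 (r->-1, s->1)        1             1               -1                   1                        -1                      
  chi_4 (r->-1, s->-1)       1             1               -1                   -1                       1                       
  chi_5 (2d, j=1)            2             -2              0                    0                        0                       

Spot check: chi_1 (triv) on {r^2} = 1.

Solution. D_4 has order 2*4 = 8 with 5 conjugacy classes, hence 5 irreducibles. Sum of squared dims 1 + 1 + 1 + 1 + 4 = 8 = |G|. Linear characters come from the abelianisation; the 2-dimensional irreps have character r^k -> 2*cos(2*pi*j*k/4), reflections -> 0.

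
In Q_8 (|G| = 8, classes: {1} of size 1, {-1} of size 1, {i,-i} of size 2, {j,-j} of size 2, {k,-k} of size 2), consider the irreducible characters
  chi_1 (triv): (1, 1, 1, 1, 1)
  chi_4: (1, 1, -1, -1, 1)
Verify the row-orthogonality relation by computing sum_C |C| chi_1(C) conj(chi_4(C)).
Sum = 0; so <chi_1, chi_4> = 0 (distinct irreducibles are orthogonal).

Solution. Compute term by term over conjugacy classes (|C| * chi_1(C) * conj(chi_4(C))):
  1*(1)*conj(1) + 1*(1)*conj(1) + 2*(1)*conj(-1) + 2*(1)*conj(-1) + 2*(1)*conj(1)
  = (1) + (1) + (-2) + (-2) + (2)
  = 0.
Dividing by |G| = 8 gives 0/8 = 0, matching the row-orthogonality relation <chi_1, chi_4> = [chi_1 = chi_4].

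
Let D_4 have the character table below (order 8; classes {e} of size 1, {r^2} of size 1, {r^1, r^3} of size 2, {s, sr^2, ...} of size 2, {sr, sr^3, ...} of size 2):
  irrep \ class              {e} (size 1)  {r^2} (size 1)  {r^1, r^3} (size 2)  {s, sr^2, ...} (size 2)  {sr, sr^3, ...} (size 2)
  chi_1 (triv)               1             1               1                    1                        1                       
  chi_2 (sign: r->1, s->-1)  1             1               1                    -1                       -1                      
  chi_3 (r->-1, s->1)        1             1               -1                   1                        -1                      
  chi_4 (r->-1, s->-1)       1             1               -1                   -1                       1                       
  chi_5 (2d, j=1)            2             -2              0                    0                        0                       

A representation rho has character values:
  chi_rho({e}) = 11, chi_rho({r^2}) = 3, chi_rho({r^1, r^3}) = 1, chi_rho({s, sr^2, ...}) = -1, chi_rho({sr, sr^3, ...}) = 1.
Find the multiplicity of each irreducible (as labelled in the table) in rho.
Multiplicities: chi_1: 2, chi_2: 2, chi_3: 1, chi_4: 2, chi_5: 2.

Details: Use <chi_rho, chi> = (1/|G|) sum_C |C| * chi_rho(C) * conj(chi(C)) with |G| = 8 for each irreducible chi in the table:
  <chi_rho, chi_1> = (1/8)[1*(11)*conj(1) + 1*(3)*conj(1) + 2*(1)*conj(1) + 2*(-1)*conj(1) + 2*(1)*conj(1)]
      = (1/8)[(11) + (3) + (2) + (-2) + (2)] = 16/8 = 2
  <chi_rho, chi_2> = (1/8)[1*(11)*conj(1) + 1*(3)*conj(1) + 2*(1)*conj(1) + 2*(-1)*conj(-1) + 2*(1)*conj(-1)]
      = (1/8)[(11) + (3) + (2) + (2) + (-2)] = 16/8 = 2
  <chi_rho, chi_3> = (1/8)[1*(11)*conj(1) + 1*(3)*conj(1) + 2*(1)*conj(-1) + 2*(-1)*conj(1) + 2*(1)*conj(-1)]
      = (1/8)[(11) + (3) + (-2) + (-2) + (-2)] = 8/8 = 1
  <chi_rho, chi_4> = (1/8)[1*(11)*conj(1) + 1*(3)*conj(1) + 2*(1)*conj(-1) + 2*(-1)*conj(-1) + 2*(1)*conj(1)]
      = (1/8)[(11) + (3) + (-2) + (2) + (2)] = 16/8 = 2
  <chi_rho, chi_5> = (1/8)[1*(11)*conj(2) + 1*(3)*conj(-2) + 2*(1)*conj(0) + 2*(-1)*conj(0) + 2*(1)*conj(0)]
      = (1/8)[(22) + (-6) + (0) + (0) + (0)] = 16/8 = 2
Dimension check: dim(rho) = sum (mult * dim) = 2*1 + 2*1 + 1*1 + 2*1 + 2*2 = 11 = chi_rho(e) = 11.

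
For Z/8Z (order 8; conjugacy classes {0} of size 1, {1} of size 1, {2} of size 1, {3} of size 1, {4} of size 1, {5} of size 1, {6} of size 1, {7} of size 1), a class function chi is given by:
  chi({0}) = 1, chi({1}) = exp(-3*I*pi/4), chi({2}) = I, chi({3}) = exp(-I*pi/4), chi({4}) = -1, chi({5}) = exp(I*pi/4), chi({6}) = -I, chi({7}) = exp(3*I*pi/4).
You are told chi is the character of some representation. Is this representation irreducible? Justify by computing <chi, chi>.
Irreducible: <chi, chi> = 1.

Argument: <chi, chi> = (1/|G|) sum_C |C| * |chi(C)|^2 = (1/8)[1*|1|^2 + 1*|exp(-3*I*pi/4)|^2 + 1*|I|^2 + 1*|exp(-I*pi/4)|^2 + 1*|-1|^2 + 1*|exp(I*pi/4)|^2 + 1*|-I|^2 + 1*|exp(3*I*pi/4)|^2]
  = (1/8)[(1) + (1) + (1) + (1) + (1) + (1) + (1) + (1)] = 8/8 = 1.
(Exp terms are combined using exp(i*s)*conj(exp(i*t)) = exp(i*(s-t)), and sums of them are collapsed using the identity that for every m > 1 the m distinct m-th roots of unity sum to 0, e.g. 1 + exp(2*I*pi/3) + exp(-2*I*pi/3) = 0.)
A character is irreducible iff <chi, chi> = 1, so this representation is irreducible.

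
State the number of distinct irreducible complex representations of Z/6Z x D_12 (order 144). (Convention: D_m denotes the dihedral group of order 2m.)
54

Explanation: The number of irreducible complex representations of a finite group equals its number of conjugacy classes. For a direct product, #classes(G x H) = #classes(G) * #classes(H). Z/6Z has 6 classes (abelian), D_12 has 9 classes, so 6 * 9 = 54, so Z/6Z x D_12 (order 144) has exactly 54 irreducible complex representations.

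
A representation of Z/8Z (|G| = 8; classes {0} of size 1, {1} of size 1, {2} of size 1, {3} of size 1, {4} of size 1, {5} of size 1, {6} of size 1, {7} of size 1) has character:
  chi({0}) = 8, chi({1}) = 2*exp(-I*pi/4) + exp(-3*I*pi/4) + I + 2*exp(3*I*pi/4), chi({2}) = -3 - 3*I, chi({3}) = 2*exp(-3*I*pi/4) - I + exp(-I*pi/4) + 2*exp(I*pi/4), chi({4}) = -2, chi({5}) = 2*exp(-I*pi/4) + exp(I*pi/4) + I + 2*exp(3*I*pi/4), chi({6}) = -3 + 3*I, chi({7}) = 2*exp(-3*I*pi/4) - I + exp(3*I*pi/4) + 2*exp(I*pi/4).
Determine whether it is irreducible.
Not irreducible (reducible): <chi, chi> = 14 > 1.

Details: <chi, chi> = (1/|G|) sum_C |C| * |chi(C)|^2 = (1/8)[1*|8|^2 + 1*|2*exp(-I*pi/4) + exp(-3*I*pi/4) + I + 2*exp(3*I*pi/4)|^2 + 1*|-3 - 3*I|^2 + 1*|2*exp(-3*I*pi/4) - I + exp(-I*pi/4) + 2*exp(I*pi/4)|^2 + 1*|-2|^2 + 1*|2*exp(-I*pi/4) + exp(I*pi/4) + I + 2*exp(3*I*pi/4)|^2 + 1*|-3 + 3*I|^2 + 1*|2*exp(-3*I*pi/4) - I + exp(3*I*pi/4) + 2*exp(I*pi/4)|^2]
  = (1/8)[(64) + (2 - 2*exp(I*pi/4) + exp(-I*pi/4) - exp(-3*I*pi/4) + 2*exp(3*I*pi/4)) + (18) + (2 + 2*exp(-I*pi/4) - exp(I*pi/4) + exp(3*I*pi/4) - 2*exp(-3*I*pi/4)) + (4) + (2 + 2*exp(-I*pi/4) - exp(I*pi/4) + exp(3*I*pi/4) - 2*exp(-3*I*pi/4)) + (18) + (2 - 2*exp(I*pi/4) + exp(-I*pi/4) - exp(-3*I*pi/4) + 2*exp(3*I*pi/4))] = 112/8 = 14.
(Exp terms are combined using exp(i*s)*conj(exp(i*t)) = exp(i*(s-t)), and sums of them are collapsed using the identity that for every m > 1 the m distinct m-th roots of unity sum to 0, e.g. 1 + exp(2*I*pi/3) + exp(-2*I*pi/3) = 0.)
A character is irreducible iff <chi, chi> = 1, so this representation is reducible.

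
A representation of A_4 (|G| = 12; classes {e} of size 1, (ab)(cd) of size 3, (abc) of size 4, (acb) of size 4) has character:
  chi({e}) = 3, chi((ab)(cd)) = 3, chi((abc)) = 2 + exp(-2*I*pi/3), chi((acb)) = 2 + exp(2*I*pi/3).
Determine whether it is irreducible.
Not irreducible (reducible): <chi, chi> = 5 > 1.

Justification: <chi, chi> = (1/|G|) sum_C |C| * |chi(C)|^2 = (1/12)[1*|3|^2 + 3*|3|^2 + 4*|2 + exp(-2*I*pi/3)|^2 + 4*|2 + exp(2*I*pi/3)|^2]
  = (1/12)[(9) + (27) + (12) + (12)] = 60/12 = 5.
(Exp terms are combined using exp(i*s)*conj(exp(i*t)) = exp(i*(s-t)), and sums of them are collapsed using the identity that for every m > 1 the m distinct m-th roots of unity sum to 0, e.g. 1 + exp(2*I*pi/3) + exp(-2*I*pi/3) = 0.)
A character is irreducible iff <chi, chi> = 1, so this representation is reducible.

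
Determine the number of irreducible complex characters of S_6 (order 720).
11

Working: The number of irreducible complex representations of a finite group equals its number of conjugacy classes. Conjugacy classes in S_6 correspond to cycle types, i.e. partitions of 6; there are p(6) = 11 of them, so S_6 (order 720) has exactly 11 irreducible complex representations.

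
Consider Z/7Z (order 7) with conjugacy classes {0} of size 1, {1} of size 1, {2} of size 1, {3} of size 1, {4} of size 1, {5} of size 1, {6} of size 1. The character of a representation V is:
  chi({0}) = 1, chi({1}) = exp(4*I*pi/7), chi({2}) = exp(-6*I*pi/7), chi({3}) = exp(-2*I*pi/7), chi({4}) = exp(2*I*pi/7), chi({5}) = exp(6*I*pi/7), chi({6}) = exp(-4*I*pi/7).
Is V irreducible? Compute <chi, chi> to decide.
Irreducible: <chi, chi> = 1.

<chi, chi> = (1/|G|) sum_C |C| * |chi(C)|^2 = (1/7)[1*|1|^2 + 1*|exp(4*I*pi/7)|^2 + 1*|exp(-6*I*pi/7)|^2 + 1*|exp(-2*I*pi/7)|^2 + 1*|exp(2*I*pi/7)|^2 + 1*|exp(6*I*pi/7)|^2 + 1*|exp(-4*I*pi/7)|^2]
  = (1/7)[(1) + (1) + (1) + (1) + (1) + (1) + (1)] = 7/7 = 1.
(Exp terms are combined using exp(i*s)*conj(exp(i*t)) = exp(i*(s-t)), and sums of them are collapsed using the identity that for every m > 1 the m distinct m-th roots of unity sum to 0, e.g. 1 + exp(2*I*pi/3) + exp(-2*I*pi/3) = 0.)
A character is irreducible iff <chi, chi> = 1, so this representation is irreducible.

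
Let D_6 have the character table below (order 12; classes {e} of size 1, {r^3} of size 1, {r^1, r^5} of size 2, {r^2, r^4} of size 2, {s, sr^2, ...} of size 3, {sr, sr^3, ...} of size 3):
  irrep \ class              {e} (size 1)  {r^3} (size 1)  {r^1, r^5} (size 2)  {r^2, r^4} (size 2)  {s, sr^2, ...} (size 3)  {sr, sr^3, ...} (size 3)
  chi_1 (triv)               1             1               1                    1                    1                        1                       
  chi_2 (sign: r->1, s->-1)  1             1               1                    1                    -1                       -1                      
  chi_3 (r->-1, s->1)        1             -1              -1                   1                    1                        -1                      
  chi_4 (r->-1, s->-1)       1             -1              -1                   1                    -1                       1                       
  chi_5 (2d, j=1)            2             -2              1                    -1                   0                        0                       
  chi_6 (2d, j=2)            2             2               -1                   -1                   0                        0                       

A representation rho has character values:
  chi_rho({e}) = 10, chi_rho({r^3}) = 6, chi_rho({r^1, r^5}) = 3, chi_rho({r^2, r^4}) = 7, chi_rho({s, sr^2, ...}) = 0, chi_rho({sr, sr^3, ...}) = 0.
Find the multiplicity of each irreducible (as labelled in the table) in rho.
Multiplicities: chi_1: 3, chi_2: 3, chi_3: 1, chi_4: 1, chi_5: 0, chi_6: 1.

Solution. Use <chi_rho, chi> = (1/|G|) sum_C |C| * chi_rho(C) * conj(chi(C)) with |G| = 12 for each irreducible chi in the table:
  <chi_rho, chi_1> = (1/12)[1*(10)*conj(1) + 1*(6)*conj(1) + 2*(3)*conj(1) + 2*(7)*conj(1) + 3*(0)*conj(1) + 3*(0)*conj(1)]
      = (1/12)[(10) + (6) + (6) + (14) + (0) + (0)] = 36/12 = 3
  <chi_rho, chi_2> = (1/12)[1*(10)*conj(1) + 1*(6)*conj(1) + 2*(3)*conj(1) + 2*(7)*conj(1) + 3*(0)*conj(-1) + 3*(0)*conj(-1)]
      = (1/12)[(10) + (6) + (6) + (14) + (0) + (0)] = 36/12 = 3
  <chi_rho, chi_3> = (1/12)[1*(10)*conj(1) + 1*(6)*conj(-1) + 2*(3)*conj(-1) + 2*(7)*conj(1) + 3*(0)*conj(1) + 3*(0)*conj(-1)]
      = (1/12)[(10) + (-6) + (-6) + (14) + (0) + (0)] = 12/12 = 1
  <chi_rho, chi_4> = (1/12)[1*(10)*conj(1) + 1*(6)*conj(-1) + 2*(3)*conj(-1) + 2*(7)*conj(1) + 3*(0)*conj(-1) + 3*(0)*conj(1)]
      = (1/12)[(10) + (-6) + (-6) + (14) + (0) + (0)] = 12/12 = 1
  <chi_rho, chi_5> = (1/12)[1*(10)*conj(2) + 1*(6)*conj(-2) + 2*(3)*conj(1) + 2*(7)*conj(-1) + 3*(0)*conj(0) + 3*(0)*conj(0)]
      = (1/12)[(20) + (-12) + (6) + (-14) + (0) + (0)] = 0/12 = 0
  <chi_rho, chi_6> = (1/12)[1*(10)*conj(2) + 1*(6)*conj(2) + 2*(3)*conj(-1) + 2*(7)*conj(-1) + 3*(0)*conj(0) + 3*(0)*conj(0)]
      = (1/12)[(20) + (12) + (-6) + (-14) + (0) + (0)] = 12/12 = 1
Dimension check: dim(rho) = sum (mult * dim) = 3*1 + 3*1 + 1*1 + 1*1 + 0*2 + 1*2 = 10 = chi_rho(e) = 10.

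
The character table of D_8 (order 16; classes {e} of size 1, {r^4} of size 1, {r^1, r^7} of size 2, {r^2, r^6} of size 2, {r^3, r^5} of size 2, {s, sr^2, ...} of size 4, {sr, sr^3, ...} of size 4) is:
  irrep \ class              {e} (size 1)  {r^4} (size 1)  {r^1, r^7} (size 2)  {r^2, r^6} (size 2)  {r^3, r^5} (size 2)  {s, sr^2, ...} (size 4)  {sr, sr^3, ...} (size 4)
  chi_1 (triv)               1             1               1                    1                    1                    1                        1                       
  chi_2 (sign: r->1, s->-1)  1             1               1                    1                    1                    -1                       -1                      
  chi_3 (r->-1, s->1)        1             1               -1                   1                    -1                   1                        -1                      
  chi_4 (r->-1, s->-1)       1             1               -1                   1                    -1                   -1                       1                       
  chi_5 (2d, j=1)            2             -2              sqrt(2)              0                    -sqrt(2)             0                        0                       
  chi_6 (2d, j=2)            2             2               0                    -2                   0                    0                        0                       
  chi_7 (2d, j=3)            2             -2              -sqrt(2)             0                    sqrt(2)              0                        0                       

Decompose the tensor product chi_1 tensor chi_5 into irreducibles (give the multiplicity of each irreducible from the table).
chi_1 tensor chi_5 = chi_5 (all other irreducibles have multiplicity 0).

Why: The character of a tensor product is the pointwise product (chi_1 * chi_5)(C) = chi_1(C) * chi_5(C):
  {e}: (1)*(2), {r^4}: (1)*(-2), {r^1, r^7}: (1)*(sqrt(2)), {r^2, r^6}: (1)*(0), {r^3, r^5}: (1)*(-sqrt(2)), {s, sr^2, ...}: (1)*(0), {sr, sr^3, ...}: (1)*(0)
so (chi_1 * chi_5) takes values
  {e} -> 2, {r^4} -> -2, {r^1, r^7} -> sqrt(2), {r^2, r^6} -> 0, {r^3, r^5} -> -sqrt(2), {s, sr^2, ...} -> 0, {sr, sr^3, ...} -> 0.
Now take the inner product of this character with each irreducible chi from the table, <chi_1*chi_5, chi> = (1/16) sum_C |C| (chi_1*chi_5)(C) conj(chi(C)):
  <chi_1*chi_5, chi_1> = (1/16)[1*(2)*conj(1) + 1*(-2)*conj(1) + 2*(sqrt(2))*conj(1) + 2*(0)*conj(1) + 2*(-sqrt(2))*conj(1) + 4*(0)*conj(1) + 4*(0)*conj(1)]
      = (1/16)[(2) + (-2) + (2*sqrt(2)) + (0) + (-2*sqrt(2)) + (0) + (0)] = 0/16 = 0
  <chi_1*chi_5, chi_2> = (1/16)[1*(2)*conj(1) + 1*(-2)*conj(1) + 2*(sqrt(2))*conj(1) + 2*(0)*conj(1) + 2*(-sqrt(2))*conj(1) + 4*(0)*conj(-1) + 4*(0)*conj(-1)]
      = (1/16)[(2) + (-2) + (2*sqrt(2)) + (0) + (-2*sqrt(2)) + (0) + (0)] = 0/16 = 0
  <chi_1*chi_5, chi_3> = (1/16)[1*(2)*conj(1) + 1*(-2)*conj(1) + 2*(sqrt(2))*conj(-1) + 2*(0)*conj(1) + 2*(-sqrt(2))*conj(-1) + 4*(0)*conj(1) + 4*(0)*conj(-1)]
      = (1/16)[(2) + (-2) + (-2*sqrt(2)) + (0) + (2*sqrt(2)) + (0) + (0)] = 0/16 = 0
  <chi_1*chi_5, chi_4> = (1/16)[1*(2)*conj(1) + 1*(-2)*conj(1) + 2*(sqrt(2))*conj(-1) + 2*(0)*conj(1) + 2*(-sqrt(2))*conj(-1) + 4*(0)*conj(-1) + 4*(0)*conj(1)]
      = (1/16)[(2) + (-2) + (-2*sqrt(2)) + (0) + (2*sqrt(2)) + (0) + (0)] = 0/16 = 0
  <chi_1*chi_5, chi_5> = (1/16)[1*(2)*conj(2) + 1*(-2)*conj(-2) + 2*(sqrt(2))*conj(sqrt(2)) + 2*(0)*conj(0) + 2*(-sqrt(2))*conj(-sqrt(2)) + 4*(0)*conj(0) + 4*(0)*conj(0)]
      = (1/16)[(4) + (4) + (4) + (0) + (4) + (0) + (0)] = 16/16 = 1
  <chi_1*chi_5, chi_6> = (1/16)[1*(2)*conj(2) + 1*(-2)*conj(2) + 2*(sqrt(2))*conj(0) + 2*(0)*conj(-2) + 2*(-sqrt(2))*conj(0) + 4*(0)*conj(0) + 4*(0)*conj(0)]
      = (1/16)[(4) + (-4) + (0) + (0) + (0) + (0) + (0)] = 0/16 = 0
  <chi_1*chi_5, chi_7> = (1/16)[1*(2)*conj(2) + 1*(-2)*conj(-2) + 2*(sqrt(2))*conj(-sqrt(2)) + 2*(0)*conj(0) + 2*(-sqrt(2))*conj(sqrt(2)) + 4*(0)*conj(0) + 4*(0)*conj(0)]
      = (1/16)[(4) + (4) + (-4) + (0) + (-4) + (0) + (0)] = 0/16 = 0
Hence the multiplicities are chi_5: 1. Dimension check: dim(chi_1)*dim(chi_5) = 1*2 = 2 and sum (mult * dim) = 1*2 = 2.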